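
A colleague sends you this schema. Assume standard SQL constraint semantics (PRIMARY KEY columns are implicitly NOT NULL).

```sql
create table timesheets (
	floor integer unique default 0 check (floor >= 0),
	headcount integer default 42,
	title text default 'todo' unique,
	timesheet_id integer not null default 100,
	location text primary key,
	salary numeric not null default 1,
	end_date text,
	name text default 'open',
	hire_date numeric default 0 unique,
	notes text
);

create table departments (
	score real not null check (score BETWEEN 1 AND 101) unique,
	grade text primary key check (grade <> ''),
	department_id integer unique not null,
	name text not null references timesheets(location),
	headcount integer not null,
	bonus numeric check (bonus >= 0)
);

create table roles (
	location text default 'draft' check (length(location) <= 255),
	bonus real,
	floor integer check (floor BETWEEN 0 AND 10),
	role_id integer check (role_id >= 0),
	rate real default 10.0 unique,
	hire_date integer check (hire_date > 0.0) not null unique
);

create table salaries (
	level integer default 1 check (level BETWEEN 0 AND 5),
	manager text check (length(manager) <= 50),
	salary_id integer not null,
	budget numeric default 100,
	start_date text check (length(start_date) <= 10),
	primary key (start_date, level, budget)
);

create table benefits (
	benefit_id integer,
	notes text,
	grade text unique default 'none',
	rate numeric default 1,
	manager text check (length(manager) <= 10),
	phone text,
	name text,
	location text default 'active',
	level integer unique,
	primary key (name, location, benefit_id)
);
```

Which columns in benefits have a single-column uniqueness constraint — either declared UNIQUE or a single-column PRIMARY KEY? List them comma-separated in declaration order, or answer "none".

- benefit_id: part of a composite PRIMARY KEY — only the tuple is unique, not this column on its own.
- notes: no UNIQUE or single-column PK constraint.
- grade: declared UNIQUE → unique.
- rate: no UNIQUE or single-column PK constraint.
- manager: no UNIQUE or single-column PK constraint.
- phone: no UNIQUE or single-column PK constraint.
- name: part of a composite PRIMARY KEY — only the tuple is unique, not this column on its own.
- location: part of a composite PRIMARY KEY — only the tuple is unique, not this column on its own.
- level: declared UNIQUE → unique.

grade, level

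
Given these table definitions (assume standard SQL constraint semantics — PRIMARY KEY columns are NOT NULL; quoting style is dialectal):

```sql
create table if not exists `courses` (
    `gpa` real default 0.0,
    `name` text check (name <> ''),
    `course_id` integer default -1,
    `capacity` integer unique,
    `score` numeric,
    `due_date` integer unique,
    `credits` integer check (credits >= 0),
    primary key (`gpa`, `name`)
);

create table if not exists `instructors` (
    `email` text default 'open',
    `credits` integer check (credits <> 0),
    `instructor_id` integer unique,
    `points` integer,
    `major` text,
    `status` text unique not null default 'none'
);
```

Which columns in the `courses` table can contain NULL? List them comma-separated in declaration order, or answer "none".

course_id, capacity, score, due_date, credits

- gpa: part of the PRIMARY KEY, which implies NOT NULL → not nullable.
- name: part of the PRIMARY KEY, which implies NOT NULL → not nullable.
- course_id: DEFAULT only fills an omitted column; an explicit NULL is still allowed → nullable.
- capacity: UNIQUE does not imply NOT NULL → nullable.
- score: no NOT NULL constraint applies → nullable.
- due_date: UNIQUE does not imply NOT NULL → nullable.
- credits: CHECK does not forbid NULL (a CHECK constraint passes when its expression is NULL) → nullable.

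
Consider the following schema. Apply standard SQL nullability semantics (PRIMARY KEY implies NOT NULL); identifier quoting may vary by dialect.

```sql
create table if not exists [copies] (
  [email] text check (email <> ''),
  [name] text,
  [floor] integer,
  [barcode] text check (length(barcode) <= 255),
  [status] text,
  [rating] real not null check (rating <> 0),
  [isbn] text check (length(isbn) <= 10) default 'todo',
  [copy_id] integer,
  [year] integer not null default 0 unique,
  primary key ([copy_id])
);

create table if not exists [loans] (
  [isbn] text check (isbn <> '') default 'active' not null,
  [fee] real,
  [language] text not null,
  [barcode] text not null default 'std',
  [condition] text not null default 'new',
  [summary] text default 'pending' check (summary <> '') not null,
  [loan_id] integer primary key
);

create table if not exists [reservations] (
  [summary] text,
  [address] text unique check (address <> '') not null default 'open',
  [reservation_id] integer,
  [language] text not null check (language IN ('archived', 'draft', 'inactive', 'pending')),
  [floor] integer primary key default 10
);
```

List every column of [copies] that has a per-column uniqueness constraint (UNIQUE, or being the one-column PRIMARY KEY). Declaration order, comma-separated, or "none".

copy_id, year

- email: no UNIQUE or single-column PK constraint.
- name: no UNIQUE or single-column PK constraint.
- floor: no UNIQUE or single-column PK constraint.
- barcode: no UNIQUE or single-column PK constraint.
- status: no UNIQUE or single-column PK constraint.
- rating: no UNIQUE or single-column PK constraint.
- isbn: no UNIQUE or single-column PK constraint.
- copy_id: single-column PRIMARY KEY → unique.
- year: declared UNIQUE → unique.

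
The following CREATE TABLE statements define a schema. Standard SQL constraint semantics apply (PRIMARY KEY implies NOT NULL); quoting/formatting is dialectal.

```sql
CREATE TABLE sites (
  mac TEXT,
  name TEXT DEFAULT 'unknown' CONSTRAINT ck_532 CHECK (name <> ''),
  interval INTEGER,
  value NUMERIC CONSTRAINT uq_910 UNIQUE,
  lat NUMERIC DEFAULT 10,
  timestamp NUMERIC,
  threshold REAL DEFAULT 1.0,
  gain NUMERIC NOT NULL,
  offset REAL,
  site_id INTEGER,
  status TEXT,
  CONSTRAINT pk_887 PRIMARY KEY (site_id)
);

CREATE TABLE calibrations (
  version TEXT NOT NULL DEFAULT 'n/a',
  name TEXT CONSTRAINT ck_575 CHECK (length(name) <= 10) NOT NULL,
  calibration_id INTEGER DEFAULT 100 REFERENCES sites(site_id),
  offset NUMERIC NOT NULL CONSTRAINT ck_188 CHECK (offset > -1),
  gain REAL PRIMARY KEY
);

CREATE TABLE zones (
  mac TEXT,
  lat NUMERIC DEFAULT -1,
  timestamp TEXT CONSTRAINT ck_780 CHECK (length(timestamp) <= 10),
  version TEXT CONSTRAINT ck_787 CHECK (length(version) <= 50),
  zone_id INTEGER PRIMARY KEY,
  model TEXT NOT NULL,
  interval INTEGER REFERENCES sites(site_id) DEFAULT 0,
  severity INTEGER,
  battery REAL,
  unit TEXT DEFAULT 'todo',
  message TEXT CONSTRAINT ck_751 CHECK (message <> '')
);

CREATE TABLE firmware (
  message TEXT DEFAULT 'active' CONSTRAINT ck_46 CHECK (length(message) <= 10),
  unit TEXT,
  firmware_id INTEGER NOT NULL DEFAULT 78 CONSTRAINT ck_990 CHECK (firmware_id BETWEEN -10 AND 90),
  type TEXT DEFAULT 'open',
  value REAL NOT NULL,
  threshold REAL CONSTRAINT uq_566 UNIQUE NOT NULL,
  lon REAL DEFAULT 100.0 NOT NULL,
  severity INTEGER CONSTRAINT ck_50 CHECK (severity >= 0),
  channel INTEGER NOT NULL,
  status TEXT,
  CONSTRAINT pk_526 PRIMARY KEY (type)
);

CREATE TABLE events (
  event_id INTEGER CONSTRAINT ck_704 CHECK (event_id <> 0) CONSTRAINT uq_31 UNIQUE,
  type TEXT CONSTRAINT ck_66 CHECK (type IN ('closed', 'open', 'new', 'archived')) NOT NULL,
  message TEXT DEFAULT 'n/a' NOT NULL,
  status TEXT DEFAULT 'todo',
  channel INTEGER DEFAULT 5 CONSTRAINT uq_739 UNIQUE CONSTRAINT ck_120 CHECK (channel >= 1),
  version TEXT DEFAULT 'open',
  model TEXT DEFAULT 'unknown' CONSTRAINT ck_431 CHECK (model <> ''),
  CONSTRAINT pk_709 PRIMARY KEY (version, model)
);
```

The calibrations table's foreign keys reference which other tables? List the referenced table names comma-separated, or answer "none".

- calibration_id REFERENCES sites(site_id).

sites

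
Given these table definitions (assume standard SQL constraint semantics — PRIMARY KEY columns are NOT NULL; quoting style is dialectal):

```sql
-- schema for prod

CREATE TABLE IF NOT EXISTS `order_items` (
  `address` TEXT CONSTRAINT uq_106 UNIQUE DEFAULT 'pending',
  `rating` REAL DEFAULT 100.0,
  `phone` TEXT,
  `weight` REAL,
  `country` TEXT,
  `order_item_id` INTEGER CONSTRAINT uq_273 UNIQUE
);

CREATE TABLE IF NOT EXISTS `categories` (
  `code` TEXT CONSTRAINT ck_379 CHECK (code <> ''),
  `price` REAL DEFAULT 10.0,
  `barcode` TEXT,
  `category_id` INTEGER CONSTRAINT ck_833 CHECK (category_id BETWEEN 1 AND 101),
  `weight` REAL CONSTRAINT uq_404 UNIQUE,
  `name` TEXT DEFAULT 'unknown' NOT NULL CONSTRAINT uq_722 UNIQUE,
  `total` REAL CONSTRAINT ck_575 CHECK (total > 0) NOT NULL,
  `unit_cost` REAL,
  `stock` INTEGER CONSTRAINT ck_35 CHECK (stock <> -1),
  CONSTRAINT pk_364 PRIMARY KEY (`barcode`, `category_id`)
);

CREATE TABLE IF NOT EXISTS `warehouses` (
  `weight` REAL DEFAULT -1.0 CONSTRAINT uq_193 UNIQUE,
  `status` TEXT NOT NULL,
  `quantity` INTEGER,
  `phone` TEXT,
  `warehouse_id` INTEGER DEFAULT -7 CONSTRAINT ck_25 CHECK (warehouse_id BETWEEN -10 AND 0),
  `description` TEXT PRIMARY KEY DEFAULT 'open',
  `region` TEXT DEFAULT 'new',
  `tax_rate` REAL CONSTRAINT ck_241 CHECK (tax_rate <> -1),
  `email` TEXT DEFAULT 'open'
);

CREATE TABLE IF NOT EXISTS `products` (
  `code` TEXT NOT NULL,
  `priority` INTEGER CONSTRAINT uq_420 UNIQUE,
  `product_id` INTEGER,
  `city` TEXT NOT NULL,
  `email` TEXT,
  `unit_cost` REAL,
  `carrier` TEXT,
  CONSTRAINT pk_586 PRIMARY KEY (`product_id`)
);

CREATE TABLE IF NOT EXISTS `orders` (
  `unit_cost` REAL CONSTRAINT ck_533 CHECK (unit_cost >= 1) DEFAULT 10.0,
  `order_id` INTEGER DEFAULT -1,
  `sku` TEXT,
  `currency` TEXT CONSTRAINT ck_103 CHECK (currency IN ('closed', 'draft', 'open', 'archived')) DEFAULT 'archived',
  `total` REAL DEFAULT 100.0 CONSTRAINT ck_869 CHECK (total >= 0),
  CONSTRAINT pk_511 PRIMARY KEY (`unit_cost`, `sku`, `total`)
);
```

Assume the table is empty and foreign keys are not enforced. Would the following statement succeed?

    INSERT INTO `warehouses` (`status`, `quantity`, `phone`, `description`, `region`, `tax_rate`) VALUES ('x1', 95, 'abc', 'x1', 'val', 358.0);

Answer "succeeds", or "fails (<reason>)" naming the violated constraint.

NOT NULL columns: description is supplied; status is supplied.
CHECK constraints: 358.0 satisfies (tax_rate <> -1).
No constraint is violated.

succeeds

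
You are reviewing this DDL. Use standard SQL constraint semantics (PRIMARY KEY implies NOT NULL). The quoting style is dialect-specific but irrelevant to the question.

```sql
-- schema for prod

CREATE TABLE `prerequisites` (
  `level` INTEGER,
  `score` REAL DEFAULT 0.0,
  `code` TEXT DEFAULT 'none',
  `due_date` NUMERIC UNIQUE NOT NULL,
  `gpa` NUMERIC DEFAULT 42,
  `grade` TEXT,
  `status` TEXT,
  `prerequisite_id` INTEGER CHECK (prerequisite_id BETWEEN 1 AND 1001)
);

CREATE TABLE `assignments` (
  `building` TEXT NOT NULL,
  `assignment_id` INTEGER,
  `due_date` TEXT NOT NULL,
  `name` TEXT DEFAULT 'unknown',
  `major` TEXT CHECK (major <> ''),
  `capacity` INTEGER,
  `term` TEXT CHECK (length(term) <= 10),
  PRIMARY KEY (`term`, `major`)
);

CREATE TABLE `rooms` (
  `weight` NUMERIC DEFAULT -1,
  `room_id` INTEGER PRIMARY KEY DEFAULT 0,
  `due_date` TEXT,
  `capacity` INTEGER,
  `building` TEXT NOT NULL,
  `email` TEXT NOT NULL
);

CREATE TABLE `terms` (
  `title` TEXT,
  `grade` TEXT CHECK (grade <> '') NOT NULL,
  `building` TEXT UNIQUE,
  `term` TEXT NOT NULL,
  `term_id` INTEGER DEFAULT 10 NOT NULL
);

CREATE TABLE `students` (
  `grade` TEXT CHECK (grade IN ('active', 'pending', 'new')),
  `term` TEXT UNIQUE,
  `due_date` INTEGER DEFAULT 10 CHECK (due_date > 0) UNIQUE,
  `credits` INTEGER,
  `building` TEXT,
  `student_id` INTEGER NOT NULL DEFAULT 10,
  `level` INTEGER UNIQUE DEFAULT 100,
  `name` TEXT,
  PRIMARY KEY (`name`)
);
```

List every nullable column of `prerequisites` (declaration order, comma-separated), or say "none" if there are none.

- level: no NOT NULL constraint applies → nullable.
- score: DEFAULT only fills an omitted column; an explicit NULL is still allowed → nullable.
- code: DEFAULT only fills an omitted column; an explicit NULL is still allowed → nullable.
- due_date: declared NOT NULL → not nullable.
- gpa: DEFAULT only fills an omitted column; an explicit NULL is still allowed → nullable.
- grade: no NOT NULL constraint applies → nullable.
- status: no NOT NULL constraint applies → nullable.
- prerequisite_id: CHECK does not forbid NULL (a CHECK constraint passes when its expression is NULL) → nullable.

level, score, code, gpa, grade, status, prerequisite_id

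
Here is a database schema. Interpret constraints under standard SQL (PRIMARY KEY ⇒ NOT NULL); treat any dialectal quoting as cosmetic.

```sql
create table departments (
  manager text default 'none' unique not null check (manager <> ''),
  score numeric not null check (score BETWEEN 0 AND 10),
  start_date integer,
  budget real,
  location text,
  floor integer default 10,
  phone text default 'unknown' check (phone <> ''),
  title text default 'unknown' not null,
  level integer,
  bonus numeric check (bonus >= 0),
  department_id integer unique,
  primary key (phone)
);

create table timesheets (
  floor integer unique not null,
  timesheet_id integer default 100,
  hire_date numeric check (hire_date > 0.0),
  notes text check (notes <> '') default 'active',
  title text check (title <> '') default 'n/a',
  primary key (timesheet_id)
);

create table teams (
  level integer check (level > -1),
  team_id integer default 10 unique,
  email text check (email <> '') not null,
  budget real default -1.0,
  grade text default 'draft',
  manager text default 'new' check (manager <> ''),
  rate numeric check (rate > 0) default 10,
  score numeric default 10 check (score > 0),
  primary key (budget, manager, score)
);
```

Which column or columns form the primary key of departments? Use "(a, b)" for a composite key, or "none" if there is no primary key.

phone

phone is declared PRIMARY KEY as a table-level PRIMARY KEY clause.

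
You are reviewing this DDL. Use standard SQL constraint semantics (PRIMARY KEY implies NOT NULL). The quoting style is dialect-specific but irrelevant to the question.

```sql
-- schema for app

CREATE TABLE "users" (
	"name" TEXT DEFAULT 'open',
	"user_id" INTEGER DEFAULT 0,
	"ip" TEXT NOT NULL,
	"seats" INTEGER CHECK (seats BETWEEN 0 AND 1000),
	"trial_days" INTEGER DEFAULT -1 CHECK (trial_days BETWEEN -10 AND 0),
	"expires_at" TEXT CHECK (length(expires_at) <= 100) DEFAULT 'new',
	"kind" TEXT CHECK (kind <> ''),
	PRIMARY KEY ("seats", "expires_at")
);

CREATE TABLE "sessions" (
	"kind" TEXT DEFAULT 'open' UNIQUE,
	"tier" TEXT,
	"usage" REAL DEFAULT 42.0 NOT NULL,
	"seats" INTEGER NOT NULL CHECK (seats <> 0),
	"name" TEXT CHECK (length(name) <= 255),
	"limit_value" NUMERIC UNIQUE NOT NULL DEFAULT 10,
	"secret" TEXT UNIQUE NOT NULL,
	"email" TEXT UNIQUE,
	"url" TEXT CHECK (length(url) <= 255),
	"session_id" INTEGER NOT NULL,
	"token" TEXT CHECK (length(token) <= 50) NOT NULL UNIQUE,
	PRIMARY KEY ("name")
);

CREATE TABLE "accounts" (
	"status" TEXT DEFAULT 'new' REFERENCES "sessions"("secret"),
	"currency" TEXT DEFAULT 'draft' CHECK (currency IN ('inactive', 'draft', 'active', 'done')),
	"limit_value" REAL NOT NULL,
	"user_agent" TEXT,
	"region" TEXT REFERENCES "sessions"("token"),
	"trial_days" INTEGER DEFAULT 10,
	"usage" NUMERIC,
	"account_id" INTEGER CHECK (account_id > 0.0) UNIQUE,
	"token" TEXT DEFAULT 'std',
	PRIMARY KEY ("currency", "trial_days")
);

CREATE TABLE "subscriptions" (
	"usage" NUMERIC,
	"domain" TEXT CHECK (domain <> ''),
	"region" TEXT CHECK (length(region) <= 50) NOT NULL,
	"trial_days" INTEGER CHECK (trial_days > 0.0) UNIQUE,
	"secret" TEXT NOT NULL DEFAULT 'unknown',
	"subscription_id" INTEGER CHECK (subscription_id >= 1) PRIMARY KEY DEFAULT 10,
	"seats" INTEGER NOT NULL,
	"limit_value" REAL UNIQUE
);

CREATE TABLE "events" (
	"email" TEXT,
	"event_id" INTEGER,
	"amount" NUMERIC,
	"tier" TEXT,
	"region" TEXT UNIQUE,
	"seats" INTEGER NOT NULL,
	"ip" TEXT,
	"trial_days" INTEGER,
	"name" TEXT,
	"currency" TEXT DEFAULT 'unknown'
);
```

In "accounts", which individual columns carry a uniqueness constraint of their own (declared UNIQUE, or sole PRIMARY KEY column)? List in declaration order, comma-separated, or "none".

account_id

- status: no UNIQUE or single-column PK constraint.
- currency: part of a composite PRIMARY KEY — only the tuple is unique, not this column on its own.
- limit_value: no UNIQUE or single-column PK constraint.
- user_agent: no UNIQUE or single-column PK constraint.
- region: no UNIQUE or single-column PK constraint.
- trial_days: part of a composite PRIMARY KEY — only the tuple is unique, not this column on its own.
- usage: no UNIQUE or single-column PK constraint.
- account_id: declared UNIQUE → unique.
- token: no UNIQUE or single-column PK constraint.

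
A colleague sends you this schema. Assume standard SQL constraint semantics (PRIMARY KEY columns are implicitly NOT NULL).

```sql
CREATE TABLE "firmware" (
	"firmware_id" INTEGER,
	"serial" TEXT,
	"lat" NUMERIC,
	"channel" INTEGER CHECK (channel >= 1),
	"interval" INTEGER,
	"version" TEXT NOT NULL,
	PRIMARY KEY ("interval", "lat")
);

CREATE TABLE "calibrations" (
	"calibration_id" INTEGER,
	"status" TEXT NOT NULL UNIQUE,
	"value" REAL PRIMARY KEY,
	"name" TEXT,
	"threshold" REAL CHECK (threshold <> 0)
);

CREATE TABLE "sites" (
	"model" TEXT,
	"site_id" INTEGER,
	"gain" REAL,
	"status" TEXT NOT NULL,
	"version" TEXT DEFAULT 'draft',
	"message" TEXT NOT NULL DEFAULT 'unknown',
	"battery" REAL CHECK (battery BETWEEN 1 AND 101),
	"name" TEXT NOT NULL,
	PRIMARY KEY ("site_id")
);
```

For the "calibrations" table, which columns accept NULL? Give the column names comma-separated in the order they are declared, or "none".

calibration_id, name, threshold

- calibration_id: no NOT NULL constraint applies → nullable.
- status: declared NOT NULL → not nullable.
- value: part of the PRIMARY KEY, which implies NOT NULL → not nullable.
- name: no NOT NULL constraint applies → nullable.
- threshold: CHECK does not forbid NULL (a CHECK constraint passes when its expression is NULL) → nullable.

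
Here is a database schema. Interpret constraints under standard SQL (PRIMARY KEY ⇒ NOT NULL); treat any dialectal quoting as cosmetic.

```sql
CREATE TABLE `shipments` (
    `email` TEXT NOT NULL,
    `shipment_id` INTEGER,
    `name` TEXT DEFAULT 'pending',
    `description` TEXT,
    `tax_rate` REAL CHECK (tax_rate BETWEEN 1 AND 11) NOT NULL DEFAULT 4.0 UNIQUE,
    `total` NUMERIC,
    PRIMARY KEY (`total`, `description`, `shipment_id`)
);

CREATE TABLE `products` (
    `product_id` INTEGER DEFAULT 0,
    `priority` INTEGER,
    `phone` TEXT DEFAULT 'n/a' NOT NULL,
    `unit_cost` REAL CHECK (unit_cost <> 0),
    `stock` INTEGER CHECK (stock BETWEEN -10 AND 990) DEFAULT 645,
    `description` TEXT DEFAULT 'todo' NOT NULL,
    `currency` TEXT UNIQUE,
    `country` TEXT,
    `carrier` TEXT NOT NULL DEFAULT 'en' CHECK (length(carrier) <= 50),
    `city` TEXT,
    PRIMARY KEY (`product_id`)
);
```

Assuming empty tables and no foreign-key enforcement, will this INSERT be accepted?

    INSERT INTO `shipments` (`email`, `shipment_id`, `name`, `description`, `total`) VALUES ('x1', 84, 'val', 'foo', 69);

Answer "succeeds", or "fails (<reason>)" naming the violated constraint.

succeeds

NOT NULL columns: description is supplied; email is supplied; shipment_id is supplied; tax_rate defaults to 4.0; total is supplied.
No constraint is violated.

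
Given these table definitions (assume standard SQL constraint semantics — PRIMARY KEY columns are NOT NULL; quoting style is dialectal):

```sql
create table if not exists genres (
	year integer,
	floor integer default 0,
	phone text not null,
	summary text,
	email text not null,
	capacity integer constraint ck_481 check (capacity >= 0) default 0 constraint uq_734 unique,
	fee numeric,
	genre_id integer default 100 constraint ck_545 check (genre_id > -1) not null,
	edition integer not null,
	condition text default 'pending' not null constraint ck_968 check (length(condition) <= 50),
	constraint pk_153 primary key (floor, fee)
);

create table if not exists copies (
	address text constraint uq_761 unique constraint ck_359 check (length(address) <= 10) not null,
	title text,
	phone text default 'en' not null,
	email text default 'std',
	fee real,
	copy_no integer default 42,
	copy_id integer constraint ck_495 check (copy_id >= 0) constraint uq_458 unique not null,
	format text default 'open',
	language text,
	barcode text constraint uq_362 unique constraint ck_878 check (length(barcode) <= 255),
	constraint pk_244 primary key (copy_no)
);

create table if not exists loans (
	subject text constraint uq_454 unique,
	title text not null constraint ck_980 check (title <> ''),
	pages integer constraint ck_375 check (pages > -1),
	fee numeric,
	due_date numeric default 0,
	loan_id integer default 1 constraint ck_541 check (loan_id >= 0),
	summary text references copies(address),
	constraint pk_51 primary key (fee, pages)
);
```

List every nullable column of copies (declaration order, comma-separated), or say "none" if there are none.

title, email, fee, format, language, barcode

- address: declared NOT NULL → not nullable.
- title: no NOT NULL constraint applies → nullable.
- phone: declared NOT NULL → not nullable.
- email: DEFAULT only fills an omitted column; an explicit NULL is still allowed → nullable.
- fee: no NOT NULL constraint applies → nullable.
- copy_no: part of the PRIMARY KEY, which implies NOT NULL → not nullable.
- copy_id: declared NOT NULL → not nullable.
- format: DEFAULT only fills an omitted column; an explicit NULL is still allowed → nullable.
- language: no NOT NULL constraint applies → nullable.
- barcode: CHECK does not forbid NULL (a CHECK constraint passes when its expression is NULL) → nullable.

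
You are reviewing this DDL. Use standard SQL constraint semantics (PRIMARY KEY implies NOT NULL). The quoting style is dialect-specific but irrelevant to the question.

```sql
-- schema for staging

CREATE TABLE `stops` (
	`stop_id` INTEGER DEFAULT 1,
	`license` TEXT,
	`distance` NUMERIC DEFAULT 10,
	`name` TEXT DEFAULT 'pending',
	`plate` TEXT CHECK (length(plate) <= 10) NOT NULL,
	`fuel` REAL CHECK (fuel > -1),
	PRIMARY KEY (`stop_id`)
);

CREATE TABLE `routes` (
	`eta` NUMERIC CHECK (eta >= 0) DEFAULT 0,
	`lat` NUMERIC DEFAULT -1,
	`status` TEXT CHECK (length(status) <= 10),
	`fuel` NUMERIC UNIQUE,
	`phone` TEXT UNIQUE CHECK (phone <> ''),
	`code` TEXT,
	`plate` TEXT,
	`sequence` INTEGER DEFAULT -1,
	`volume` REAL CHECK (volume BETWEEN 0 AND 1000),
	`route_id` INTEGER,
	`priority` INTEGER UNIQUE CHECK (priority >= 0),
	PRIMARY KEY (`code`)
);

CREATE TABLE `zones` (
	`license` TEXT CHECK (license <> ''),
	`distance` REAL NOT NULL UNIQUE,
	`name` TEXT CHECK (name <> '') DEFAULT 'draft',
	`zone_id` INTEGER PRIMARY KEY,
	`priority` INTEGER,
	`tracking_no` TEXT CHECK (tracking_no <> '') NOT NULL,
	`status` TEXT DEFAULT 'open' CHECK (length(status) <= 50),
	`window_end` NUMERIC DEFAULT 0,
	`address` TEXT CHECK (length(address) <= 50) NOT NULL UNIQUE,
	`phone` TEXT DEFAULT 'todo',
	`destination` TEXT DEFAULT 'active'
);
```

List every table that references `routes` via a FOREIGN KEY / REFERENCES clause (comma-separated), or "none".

No REFERENCES clause anywhere in the schema names routes.

none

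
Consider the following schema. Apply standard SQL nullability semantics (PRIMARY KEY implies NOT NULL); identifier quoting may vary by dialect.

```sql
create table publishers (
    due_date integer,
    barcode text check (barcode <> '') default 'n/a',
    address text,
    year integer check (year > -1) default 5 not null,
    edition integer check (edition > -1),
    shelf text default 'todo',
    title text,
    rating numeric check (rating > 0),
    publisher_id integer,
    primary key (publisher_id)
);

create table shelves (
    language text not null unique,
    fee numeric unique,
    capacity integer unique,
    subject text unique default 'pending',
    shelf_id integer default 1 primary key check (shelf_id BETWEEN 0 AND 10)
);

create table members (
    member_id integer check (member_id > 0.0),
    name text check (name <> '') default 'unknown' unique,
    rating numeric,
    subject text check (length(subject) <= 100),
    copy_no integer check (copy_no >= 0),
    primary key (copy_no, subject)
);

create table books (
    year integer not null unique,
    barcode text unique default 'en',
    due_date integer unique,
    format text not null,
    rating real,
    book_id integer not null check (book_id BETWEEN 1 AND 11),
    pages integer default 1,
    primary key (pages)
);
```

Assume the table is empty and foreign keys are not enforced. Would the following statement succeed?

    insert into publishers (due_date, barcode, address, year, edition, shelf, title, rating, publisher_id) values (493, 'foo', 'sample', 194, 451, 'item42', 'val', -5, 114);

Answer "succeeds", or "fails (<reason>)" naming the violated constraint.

fails (CHECK on rating)

The value -5 for rating violates CHECK (rating > 0).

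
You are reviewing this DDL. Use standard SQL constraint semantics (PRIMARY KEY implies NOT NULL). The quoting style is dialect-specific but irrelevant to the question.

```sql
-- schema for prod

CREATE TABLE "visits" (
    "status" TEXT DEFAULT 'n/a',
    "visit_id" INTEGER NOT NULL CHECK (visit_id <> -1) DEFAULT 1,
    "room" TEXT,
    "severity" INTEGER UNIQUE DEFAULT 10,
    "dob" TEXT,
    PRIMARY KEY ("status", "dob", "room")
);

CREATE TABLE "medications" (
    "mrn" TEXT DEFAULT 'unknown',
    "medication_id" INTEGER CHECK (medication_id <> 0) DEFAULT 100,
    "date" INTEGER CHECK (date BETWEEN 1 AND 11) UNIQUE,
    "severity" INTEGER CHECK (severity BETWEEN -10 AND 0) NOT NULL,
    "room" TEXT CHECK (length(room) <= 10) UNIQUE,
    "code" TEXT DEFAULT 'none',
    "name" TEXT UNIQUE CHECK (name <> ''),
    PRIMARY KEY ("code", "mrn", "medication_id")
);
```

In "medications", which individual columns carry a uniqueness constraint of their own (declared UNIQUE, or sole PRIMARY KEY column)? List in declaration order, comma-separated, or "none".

date, room, name

- mrn: part of a composite PRIMARY KEY — only the tuple is unique, not this column on its own.
- medication_id: part of a composite PRIMARY KEY — only the tuple is unique, not this column on its own.
- date: declared UNIQUE → unique.
- severity: no UNIQUE or single-column PK constraint.
- room: declared UNIQUE → unique.
- code: part of a composite PRIMARY KEY — only the tuple is unique, not this column on its own.
- name: declared UNIQUE → unique.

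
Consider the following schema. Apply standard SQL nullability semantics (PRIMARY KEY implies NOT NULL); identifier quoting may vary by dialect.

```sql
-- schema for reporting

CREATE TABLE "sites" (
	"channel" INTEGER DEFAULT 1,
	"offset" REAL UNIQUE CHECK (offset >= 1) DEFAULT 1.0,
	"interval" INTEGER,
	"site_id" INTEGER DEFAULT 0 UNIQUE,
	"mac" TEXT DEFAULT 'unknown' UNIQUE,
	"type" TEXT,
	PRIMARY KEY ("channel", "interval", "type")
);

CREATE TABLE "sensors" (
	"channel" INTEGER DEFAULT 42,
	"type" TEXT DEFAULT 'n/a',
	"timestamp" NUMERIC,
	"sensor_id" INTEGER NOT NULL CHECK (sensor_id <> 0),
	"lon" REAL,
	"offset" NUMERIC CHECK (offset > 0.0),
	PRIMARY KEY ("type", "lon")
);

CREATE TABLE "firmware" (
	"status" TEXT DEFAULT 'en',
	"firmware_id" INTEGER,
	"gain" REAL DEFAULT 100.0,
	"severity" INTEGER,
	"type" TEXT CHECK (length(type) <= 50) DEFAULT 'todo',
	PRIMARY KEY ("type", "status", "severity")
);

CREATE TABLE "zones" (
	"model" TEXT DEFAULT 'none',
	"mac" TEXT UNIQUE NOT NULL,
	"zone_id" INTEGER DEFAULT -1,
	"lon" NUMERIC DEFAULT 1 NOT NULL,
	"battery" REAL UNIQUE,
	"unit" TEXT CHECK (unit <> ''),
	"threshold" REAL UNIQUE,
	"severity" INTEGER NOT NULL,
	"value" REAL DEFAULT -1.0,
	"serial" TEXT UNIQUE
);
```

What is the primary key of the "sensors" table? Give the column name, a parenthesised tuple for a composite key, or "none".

A table-level PRIMARY KEY clause names 2 columns: type, lon.
This is a composite key — the combination is unique, not each column individually.

(type, lon)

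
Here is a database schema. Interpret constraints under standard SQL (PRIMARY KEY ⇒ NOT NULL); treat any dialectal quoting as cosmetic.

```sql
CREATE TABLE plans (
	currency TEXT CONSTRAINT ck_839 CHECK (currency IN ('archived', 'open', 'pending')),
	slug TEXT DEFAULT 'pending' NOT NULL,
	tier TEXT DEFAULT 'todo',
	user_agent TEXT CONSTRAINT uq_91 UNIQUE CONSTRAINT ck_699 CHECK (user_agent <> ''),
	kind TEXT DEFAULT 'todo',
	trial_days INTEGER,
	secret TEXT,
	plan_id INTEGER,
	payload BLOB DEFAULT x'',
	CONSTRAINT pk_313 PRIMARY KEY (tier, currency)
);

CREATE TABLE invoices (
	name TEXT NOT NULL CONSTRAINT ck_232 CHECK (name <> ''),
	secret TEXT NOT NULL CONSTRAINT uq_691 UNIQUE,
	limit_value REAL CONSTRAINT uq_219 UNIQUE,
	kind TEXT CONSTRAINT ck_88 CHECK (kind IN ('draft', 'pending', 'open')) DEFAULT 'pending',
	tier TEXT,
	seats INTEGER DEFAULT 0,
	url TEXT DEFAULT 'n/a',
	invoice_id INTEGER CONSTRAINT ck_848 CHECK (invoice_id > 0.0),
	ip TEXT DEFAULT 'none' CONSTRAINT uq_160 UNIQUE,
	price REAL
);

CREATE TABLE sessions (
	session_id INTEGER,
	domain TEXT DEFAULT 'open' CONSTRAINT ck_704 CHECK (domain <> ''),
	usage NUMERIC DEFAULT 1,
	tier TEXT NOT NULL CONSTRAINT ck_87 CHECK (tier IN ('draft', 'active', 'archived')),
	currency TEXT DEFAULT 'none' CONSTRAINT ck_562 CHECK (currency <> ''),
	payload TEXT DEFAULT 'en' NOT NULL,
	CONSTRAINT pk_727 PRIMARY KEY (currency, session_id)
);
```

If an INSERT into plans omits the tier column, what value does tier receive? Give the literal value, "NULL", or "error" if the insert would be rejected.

'todo'

tier has an explicit DEFAULT 'todo'.
When the column is omitted from an INSERT, that default is used.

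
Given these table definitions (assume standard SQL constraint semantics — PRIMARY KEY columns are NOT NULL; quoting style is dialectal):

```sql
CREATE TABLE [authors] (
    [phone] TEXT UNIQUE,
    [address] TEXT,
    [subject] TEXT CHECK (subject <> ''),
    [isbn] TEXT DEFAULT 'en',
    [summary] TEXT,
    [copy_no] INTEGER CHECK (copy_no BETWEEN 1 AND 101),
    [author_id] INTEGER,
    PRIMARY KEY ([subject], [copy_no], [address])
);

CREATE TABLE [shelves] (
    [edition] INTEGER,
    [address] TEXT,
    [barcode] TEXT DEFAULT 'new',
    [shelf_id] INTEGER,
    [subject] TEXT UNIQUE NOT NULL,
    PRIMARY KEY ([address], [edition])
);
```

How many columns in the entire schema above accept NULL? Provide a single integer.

6

authors: 4 nullable (phone, isbn, summary, author_id — PK (subject, copy_no, address) and explicit NOT NULL columns excluded).
shelves: 2 nullable (barcode, shelf_id — PK (address, edition) and explicit NOT NULL columns excluded).
Total: 4 + 2 = 6.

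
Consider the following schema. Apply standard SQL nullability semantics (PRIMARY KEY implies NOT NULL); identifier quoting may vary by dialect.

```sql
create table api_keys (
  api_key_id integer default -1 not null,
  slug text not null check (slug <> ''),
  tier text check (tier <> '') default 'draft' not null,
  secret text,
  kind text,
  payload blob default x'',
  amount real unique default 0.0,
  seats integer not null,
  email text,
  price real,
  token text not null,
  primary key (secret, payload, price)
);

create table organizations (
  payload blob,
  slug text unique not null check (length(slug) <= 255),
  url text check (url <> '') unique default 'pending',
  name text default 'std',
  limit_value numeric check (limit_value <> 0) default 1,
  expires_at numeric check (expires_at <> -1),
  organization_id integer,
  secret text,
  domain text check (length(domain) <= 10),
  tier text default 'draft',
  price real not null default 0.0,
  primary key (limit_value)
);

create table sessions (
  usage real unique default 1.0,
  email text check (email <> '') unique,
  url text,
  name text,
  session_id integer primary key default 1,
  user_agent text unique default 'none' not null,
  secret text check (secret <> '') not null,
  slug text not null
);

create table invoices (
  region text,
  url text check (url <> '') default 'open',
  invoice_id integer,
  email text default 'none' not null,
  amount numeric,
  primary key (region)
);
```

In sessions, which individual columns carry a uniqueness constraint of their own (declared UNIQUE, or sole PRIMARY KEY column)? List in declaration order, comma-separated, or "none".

- usage: declared UNIQUE → unique.
- email: declared UNIQUE → unique.
- url: no UNIQUE or single-column PK constraint.
- name: no UNIQUE or single-column PK constraint.
- session_id: single-column PRIMARY KEY → unique.
- user_agent: declared UNIQUE → unique.
- secret: no UNIQUE or single-column PK constraint.
- slug: no UNIQUE or single-column PK constraint.

usage, email, session_id, user_agent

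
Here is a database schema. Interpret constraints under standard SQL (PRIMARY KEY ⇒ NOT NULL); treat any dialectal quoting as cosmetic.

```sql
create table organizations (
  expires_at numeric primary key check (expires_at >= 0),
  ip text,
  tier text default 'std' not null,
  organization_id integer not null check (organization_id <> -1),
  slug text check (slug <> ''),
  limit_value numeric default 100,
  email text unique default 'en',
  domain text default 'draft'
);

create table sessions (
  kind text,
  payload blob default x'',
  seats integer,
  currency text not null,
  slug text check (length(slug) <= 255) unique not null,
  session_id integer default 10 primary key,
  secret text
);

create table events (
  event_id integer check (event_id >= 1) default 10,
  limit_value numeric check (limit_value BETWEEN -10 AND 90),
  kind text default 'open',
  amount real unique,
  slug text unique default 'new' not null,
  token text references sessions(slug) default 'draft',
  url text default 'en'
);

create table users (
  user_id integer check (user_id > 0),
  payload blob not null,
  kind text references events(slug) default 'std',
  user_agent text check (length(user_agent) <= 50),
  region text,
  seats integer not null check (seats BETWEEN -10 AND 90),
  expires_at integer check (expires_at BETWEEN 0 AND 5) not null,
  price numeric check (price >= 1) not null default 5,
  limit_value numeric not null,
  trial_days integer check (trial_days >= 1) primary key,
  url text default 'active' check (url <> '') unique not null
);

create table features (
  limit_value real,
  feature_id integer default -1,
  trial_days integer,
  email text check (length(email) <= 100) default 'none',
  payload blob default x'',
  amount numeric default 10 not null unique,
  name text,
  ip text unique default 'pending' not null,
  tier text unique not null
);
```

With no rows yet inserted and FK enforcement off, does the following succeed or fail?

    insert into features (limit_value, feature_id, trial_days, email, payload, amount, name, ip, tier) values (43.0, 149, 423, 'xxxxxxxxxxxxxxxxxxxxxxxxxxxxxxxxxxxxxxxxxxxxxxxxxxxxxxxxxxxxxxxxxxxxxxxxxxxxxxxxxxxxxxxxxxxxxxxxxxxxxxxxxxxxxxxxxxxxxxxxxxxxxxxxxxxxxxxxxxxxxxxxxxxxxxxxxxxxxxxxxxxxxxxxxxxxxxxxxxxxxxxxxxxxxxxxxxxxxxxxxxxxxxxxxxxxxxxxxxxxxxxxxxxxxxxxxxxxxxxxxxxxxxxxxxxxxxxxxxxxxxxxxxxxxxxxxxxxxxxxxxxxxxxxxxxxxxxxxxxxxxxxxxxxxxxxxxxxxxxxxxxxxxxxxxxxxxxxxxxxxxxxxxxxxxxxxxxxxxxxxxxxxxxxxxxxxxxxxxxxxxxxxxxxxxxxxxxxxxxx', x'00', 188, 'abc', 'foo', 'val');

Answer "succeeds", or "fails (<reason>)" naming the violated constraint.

fails (CHECK on email)

The value 'xxxxxxxxxxxxxxxxxxxxxxxxxxxxxxxxxxxxxxxxxxxxxxxxxxxxxxxxxxxxxxxxxxxxxxxxxxxxxxxxxxxxxxxxxxxxxxxxxxxxxxxxxxxxxxxxxxxxxxxxxxxxxxxxxxxxxxxxxxxxxxxxxxxxxxxxxxxxxxxxxxxxxxxxxxxxxxxxxxxxxxxxxxxxxxxxxxxxxxxxxxxxxxxxxxxxxxxxxxxxxxxxxxxxxxxxxxxxxxxxxxxxxxxxxxxxxxxxxxxxxxxxxxxxxxxxxxxxxxxxxxxxxxxxxxxxxxxxxxxxxxxxxxxxxxxxxxxxxxxxxxxxxxxxxxxxxxxxxxxxxxxxxxxxxxxxxxxxxxxxxxxxxxxxxxxxxxxxxxxxxxxxxxxxxxxxxxxxxxxx' for email violates CHECK (length(email) <= 100).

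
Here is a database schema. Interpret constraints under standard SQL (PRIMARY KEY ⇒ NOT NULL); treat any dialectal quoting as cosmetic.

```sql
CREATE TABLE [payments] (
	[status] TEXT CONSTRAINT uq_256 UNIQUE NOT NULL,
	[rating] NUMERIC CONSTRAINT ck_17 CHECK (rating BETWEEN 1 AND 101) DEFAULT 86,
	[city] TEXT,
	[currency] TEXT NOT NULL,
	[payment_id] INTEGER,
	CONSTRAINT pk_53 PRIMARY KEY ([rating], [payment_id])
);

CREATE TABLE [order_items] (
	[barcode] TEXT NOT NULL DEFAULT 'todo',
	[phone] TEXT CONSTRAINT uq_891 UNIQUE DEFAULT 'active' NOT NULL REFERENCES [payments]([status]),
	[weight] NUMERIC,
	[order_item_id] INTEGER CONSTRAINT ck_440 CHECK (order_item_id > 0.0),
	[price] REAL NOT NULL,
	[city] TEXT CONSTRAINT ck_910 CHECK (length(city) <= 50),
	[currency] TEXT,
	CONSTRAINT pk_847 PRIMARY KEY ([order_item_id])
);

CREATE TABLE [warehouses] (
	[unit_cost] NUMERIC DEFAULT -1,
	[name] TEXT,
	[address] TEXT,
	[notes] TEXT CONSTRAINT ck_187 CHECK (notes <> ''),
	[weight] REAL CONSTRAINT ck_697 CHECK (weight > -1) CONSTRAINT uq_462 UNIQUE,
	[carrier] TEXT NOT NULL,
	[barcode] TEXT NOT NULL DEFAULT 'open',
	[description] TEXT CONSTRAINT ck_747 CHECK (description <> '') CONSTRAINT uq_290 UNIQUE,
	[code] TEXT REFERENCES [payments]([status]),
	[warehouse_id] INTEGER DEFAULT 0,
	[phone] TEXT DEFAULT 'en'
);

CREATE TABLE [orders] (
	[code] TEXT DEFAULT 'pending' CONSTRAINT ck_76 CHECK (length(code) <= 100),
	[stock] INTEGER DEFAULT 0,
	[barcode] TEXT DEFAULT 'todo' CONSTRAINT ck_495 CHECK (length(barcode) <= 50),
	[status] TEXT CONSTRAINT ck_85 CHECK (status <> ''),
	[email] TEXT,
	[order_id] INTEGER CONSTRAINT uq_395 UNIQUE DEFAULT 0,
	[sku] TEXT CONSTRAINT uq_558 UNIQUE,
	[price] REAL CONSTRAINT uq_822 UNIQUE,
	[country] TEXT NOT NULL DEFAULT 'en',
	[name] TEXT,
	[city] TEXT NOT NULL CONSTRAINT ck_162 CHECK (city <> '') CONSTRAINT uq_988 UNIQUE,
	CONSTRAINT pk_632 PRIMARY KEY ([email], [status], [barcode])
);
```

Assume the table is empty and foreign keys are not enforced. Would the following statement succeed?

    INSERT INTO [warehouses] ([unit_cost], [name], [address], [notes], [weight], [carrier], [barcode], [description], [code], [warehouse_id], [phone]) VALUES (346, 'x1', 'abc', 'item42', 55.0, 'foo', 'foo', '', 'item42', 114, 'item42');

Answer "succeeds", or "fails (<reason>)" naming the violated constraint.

fails (CHECK on description)

The value '' for description violates CHECK (description <> '').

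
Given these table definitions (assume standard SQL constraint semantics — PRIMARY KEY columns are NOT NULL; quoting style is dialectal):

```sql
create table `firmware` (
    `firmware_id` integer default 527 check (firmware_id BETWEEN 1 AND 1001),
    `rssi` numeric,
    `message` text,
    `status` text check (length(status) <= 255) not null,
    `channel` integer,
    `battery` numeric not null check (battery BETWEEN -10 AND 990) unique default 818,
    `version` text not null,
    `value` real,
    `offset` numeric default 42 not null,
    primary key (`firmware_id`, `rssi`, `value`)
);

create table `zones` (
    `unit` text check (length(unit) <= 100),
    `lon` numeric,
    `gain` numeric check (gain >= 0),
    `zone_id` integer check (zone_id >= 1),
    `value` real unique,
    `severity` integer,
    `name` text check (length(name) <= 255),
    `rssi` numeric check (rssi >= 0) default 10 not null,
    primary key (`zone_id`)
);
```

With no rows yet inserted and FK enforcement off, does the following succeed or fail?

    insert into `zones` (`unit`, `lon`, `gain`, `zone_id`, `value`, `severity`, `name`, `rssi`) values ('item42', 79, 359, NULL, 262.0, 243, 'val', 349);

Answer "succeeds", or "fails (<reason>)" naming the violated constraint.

zone_id is explicitly set to NULL, but zone_id is part of the PRIMARY KEY (implied NOT NULL).

fails (NOT NULL on zone_id)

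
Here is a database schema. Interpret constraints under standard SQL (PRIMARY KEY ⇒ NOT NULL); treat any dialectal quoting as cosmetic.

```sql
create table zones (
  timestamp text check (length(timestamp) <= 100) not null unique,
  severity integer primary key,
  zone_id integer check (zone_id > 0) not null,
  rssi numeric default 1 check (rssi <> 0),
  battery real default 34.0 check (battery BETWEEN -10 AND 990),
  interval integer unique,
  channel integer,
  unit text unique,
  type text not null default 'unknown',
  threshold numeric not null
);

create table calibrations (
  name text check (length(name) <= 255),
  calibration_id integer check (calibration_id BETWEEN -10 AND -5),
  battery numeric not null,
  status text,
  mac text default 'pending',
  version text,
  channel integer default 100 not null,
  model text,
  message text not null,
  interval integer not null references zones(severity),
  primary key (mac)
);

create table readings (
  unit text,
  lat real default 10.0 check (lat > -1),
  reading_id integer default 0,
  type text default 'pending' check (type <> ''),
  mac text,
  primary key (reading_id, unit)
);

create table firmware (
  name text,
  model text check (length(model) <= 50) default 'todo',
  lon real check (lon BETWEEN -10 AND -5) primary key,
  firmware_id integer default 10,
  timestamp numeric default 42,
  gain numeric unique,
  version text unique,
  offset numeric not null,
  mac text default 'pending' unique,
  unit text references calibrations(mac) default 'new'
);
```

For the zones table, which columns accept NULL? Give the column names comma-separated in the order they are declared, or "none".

rssi, battery, interval, channel, unit

- timestamp: declared NOT NULL → not nullable.
- severity: part of the PRIMARY KEY, which implies NOT NULL → not nullable.
- zone_id: declared NOT NULL → not nullable.
- rssi: CHECK does not forbid NULL (a CHECK constraint passes when its expression is NULL) → nullable.
- battery: CHECK does not forbid NULL (a CHECK constraint passes when its expression is NULL) → nullable.
- interval: UNIQUE does not imply NOT NULL → nullable.
- channel: no NOT NULL constraint applies → nullable.
- unit: UNIQUE does not imply NOT NULL → nullable.
- type: declared NOT NULL → not nullable.
- threshold: declared NOT NULL → not nullable.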